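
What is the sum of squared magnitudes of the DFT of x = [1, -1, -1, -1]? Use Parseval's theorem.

Parseval: Σ|x[n]|² = (1/N)Σ|X[k]|², so Σ|X[k]|² = N·Σ|x[n]|² = 4·4.0000

Σ|X[k]|² = N·Σ|x[n]|² = 4·4.0000 = 16.0000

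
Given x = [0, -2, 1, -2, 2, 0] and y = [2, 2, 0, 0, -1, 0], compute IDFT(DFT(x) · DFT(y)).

(x ⊛ y)[n] = Σ(m=0 to 5) x[m] · y[(n-m) mod 6]

Computing each output sample:
(x ⊛ y)[0] = -1
(x ⊛ y)[1] = -2
(x ⊛ y)[2] = -4
(x ⊛ y)[3] = -2
(x ⊛ y)[4] = 0
(x ⊛ y)[5] = 6

x ⊛ y = [-1, -2, -4, -2, 0, 6]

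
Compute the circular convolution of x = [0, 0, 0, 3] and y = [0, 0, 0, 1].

(x ⊛ y)[n] = Σ(m=0 to 3) x[m] · y[(n-m) mod 4]

Computing each output sample:
(x ⊛ y)[0] = 0
(x ⊛ y)[1] = 0
(x ⊛ y)[2] = 3
(x ⊛ y)[3] = 0

x ⊛ y = [0, 0, 3, 0]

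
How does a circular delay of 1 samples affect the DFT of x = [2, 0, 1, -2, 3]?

Time shift by 1: X_shifted[k] = ω_5^(1k) · X[k]
Shifted x = [3, 2, 0, 1, -2]

DFT(x[n-1]) = [4, 2.1910-3.2164i, 3.3090-3.3022i, 3.3090+3.3022i, 2.1910+3.2164i]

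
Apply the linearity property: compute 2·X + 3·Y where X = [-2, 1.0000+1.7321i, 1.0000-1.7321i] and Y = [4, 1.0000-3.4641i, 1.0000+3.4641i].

By linearity: DFT(2x + 3y) = 2·DFT(x) + 3·DFT(y)
= 2·[-2, 1.0000+1.7321i, 1.0000-1.7321i] + 3·[4, 1.0000-3.4641i, 1.0000+3.4641i]

Computing element-wise:
Z[0] = 2·(-2) + 3·(4) = 8
Z[1] = 2·(1.0000+1.7321i) + 3·(1.0000-3.4641i) = 5.0000-6.9281i
Z[2] = 2·(1.0000-1.7321i) + 3·(1.0000+3.4641i) = 5.0000+6.9281i

DFT(2x + 3y) = 2·X + 3·Y = [8, 5.0000-6.9281i, 5.0000+6.9281i]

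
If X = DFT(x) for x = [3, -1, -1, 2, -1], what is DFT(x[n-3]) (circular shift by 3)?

Time shift by 3: X_shifted[k] = ω_5^(3k) · X[k]
Shifted x = [-1, 2, -1, 3, -1]

DFT(x[n-3]) = [2, -2.3090-0.5020i, -1.1910-5.5676i, -1.1910+5.5676i, -2.3090+0.5020i]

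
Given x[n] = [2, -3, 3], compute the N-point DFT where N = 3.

X[k] = Σ(n=0 to 2) x[n] · ω_3^(nk)
where ω_3 = e^(-2πi/3)

Computing each X[k]:
X[0] = 2
X[1] = 2.0000+5.1962i
X[2] = 2.0000-5.1962i

X = [2, 2.0000+5.1962i, 2.0000-5.1962i]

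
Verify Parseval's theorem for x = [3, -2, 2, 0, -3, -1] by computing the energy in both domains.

Time domain:
Σ|x[n]|² = |3|² + |-2|² + |2|² + |0|² + |-3|² + |-1|² = 27.0000

Frequency domain:
(1/6)Σ|X[k]|² = (1/6)(|-1|² + |2.0000-3.4641i|² + |5.0000+5.1962i|² + |5|² + |5.0000-5.1962i|² + |2.0000+3.4641i|²) = (1/6)·162.0000 = 27.0000

Both sides agree, confirming Parseval's theorem.

Σ|x[n]|² = (1/N)Σ|X[k]|² = 27.0000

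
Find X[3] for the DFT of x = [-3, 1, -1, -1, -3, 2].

X[3] = Σ(n=0 to 5) x[n] · ω_6^(3n) where ω_6 = e^(-2πi/6)
= (-3)·ω_6^0 + (1)·ω_6^3 + (-1)·ω_6^6 + (-1)·ω_6^9 + (-3)·ω_6^12 + (2)·ω_6^15

X[3] = -9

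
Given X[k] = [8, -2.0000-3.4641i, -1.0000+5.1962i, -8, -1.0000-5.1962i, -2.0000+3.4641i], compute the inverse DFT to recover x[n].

x[n] = (1/6) Σ(k=0 to 5) X[k] · e^(2πikn/6)

Computing each x[n]:
x[0] = -1
x[1] = 2
x[2] = 3
x[3] = 3
x[4] = -2
x[5] = 3

x = [-1, 2, 3, 3, -2, 3]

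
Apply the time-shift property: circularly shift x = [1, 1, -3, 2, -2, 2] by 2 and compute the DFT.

Time shift by 2: X_shifted[k] = ω_6^(2k) · X[k]
Shifted x = [-2, 2, 1, 1, -3, 2]

DFT(x[n-2]) = [1, -3.4641i, -2.0000+3.4641i, -9, -2.0000-3.4641i, 3.4641i]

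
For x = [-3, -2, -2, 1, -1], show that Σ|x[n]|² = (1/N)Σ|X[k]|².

Time domain:
Σ|x[n]|² = |-3|² + |-2|² + |-2|² + |1|² + |-1|² = 19.0000

Frequency domain:
(1/5)Σ|X[k]|² = (1/5)(|-7|² + |-3.1180+2.7144i|² + |-0.8820-2.2654i|² + |-0.8820+2.2654i|² + |-3.1180-2.7144i|²) = (1/5)·95.0000 = 19.0000

Both sides agree, confirming Parseval's theorem.

Σ|x[n]|² = (1/N)Σ|X[k]|² = 19.0000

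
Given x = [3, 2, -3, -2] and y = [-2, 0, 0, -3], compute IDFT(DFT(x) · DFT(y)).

(x ⊛ y)[n] = Σ(m=0 to 3) x[m] · y[(n-m) mod 4]

Computing each output sample:
(x ⊛ y)[0] = -12
(x ⊛ y)[1] = 5
(x ⊛ y)[2] = 12
(x ⊛ y)[3] = -5

x ⊛ y = [-12, 5, 12, -5]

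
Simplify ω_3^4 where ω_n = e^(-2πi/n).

Since ω_3^3 = 1, powers reduce modulo 3.
4 mod 3 = 1
So ω_3^4 = ω_3^1 = e^(-2πi·1/3)

ω_3^4 = ω_3^1 = -0.5000-0.8660i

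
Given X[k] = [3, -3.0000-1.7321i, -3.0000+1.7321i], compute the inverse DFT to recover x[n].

x[n] = (1/3) Σ(k=0 to 2) X[k] · e^(2πikn/3)

Computing each x[n]:
x[0] = -1
x[1] = 3
x[2] = 1

x = [-1, 3, 1]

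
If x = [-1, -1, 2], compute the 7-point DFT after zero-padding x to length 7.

Original 3-point DFT: [0, -1.5000+2.5981i, -1.5000-2.5981i]
Zero-padded 7-point DFT provides frequency interpolation.

DFT_7([x, 0, ...]) = [0, -2.0685-1.1680i, -2.5794+1.8427i, 1.1479+1.9975i, 1.1479-1.9975i, -2.5794-1.8427i, -2.0685+1.1680i]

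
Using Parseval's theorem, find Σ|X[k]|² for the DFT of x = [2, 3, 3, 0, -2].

Parseval: Σ|x[n]|² = (1/N)Σ|X[k]|², so Σ|X[k]|² = N·Σ|x[n]|² = 5·26.0000

Σ|X[k]|² = N·Σ|x[n]|² = 5·26.0000 = 130.0000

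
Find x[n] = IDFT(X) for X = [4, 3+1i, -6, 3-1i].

x[n] = (1/4) Σ(k=0 to 3) X[k] · e^(2πikn/4)

Computing each x[n]:
x[0] = 1
x[1] = 2
x[2] = -2
x[3] = 3

x = [1, 2, -2, 3]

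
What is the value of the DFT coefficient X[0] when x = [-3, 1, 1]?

X[0] = Σ(n=0 to 2) x[n] · ω_3^0 = Σ x[n]
= (-3) + (1) + (1)

X[0] = -1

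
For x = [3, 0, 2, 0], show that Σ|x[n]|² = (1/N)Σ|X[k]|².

Time domain:
Σ|x[n]|² = |3|² + |0|² + |2|² + |0|² = 13.0000

Frequency domain:
(1/4)Σ|X[k]|² = (1/4)(|5|² + |1|² + |5|² + |1|²) = (1/4)·52.0000 = 13.0000

Both sides agree, confirming Parseval's theorem.

Σ|x[n]|² = (1/N)Σ|X[k]|² = 13.0000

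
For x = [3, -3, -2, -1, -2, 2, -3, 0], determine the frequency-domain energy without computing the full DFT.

Parseval: Σ|x[n]|² = (1/N)Σ|X[k]|², so Σ|X[k]|² = N·Σ|x[n]|² = 8·40.0000

Σ|X[k]|² = N·Σ|x[n]|² = 8·40.0000 = 320.0000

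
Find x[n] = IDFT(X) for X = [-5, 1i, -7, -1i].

x[n] = (1/4) Σ(k=0 to 3) X[k] · e^(2πikn/4)

Computing each x[n]:
x[0] = -3
x[1] = 0
x[2] = -3
x[3] = 1

x = [-3, 0, -3, 1]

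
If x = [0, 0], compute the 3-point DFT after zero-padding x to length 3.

Original 2-point DFT: [0, 0]
Zero-padded 3-point DFT provides frequency interpolation.

DFT_3([x, 0, ...]) = [0, 0, 0]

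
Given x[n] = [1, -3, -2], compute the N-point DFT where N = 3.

X[k] = Σ(n=0 to 2) x[n] · ω_3^(nk)
where ω_3 = e^(-2πi/3)

Computing each X[k]:
X[0] = -4
X[1] = 3.5000+0.8660i
X[2] = 3.5000-0.8660i

X = [-4, 3.5000+0.8660i, 3.5000-0.8660i]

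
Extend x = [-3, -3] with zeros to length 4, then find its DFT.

Original 2-point DFT: [-6, 0]
Zero-padded 4-point DFT provides frequency interpolation.

DFT_4([x, 0, ...]) = [-6, -3+3i, 0, -3-3i]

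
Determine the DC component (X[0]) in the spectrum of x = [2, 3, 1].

X[0] = Σ(n=0 to 2) x[n] · ω_3^0 = Σ x[n]
= (2) + (3) + (1)

X[0] = 6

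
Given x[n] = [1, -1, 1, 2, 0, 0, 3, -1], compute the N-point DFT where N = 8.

X[k] = Σ(n=0 to 7) x[n] · ω_8^(nk)
where ω_8 = e^(-2πi/8)

Computing each X[k]:
X[0] = 5
X[1] = -1.8284+0.5858i
X[2] = -3+2i
X[3] = 3.8284-3.4142i
X[4] = 5
X[5] = 3.8284+3.4142i
X[6] = -3-2i
X[7] = -1.8284-0.5858i

X = [5, -1.8284+0.5858i, -3+2i, 3.8284-3.4142i, 5, 3.8284+3.4142i, -3-2i, -1.8284-0.5858i]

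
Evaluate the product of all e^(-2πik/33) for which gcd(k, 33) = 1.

The primitive 33rd roots of unity are ω_33^k for k coprime to 33: k ∈ {1, 2, 4, 5, 7, 8, 10, 13, 14, 16, 17, 19, 20, 23, 25, 26, 28, 29, 31, 32}
Their product equals the constant term of the cyclotomic polynomial Φ_33(x) up to sign.
For n ≥ 3, the product of all primitive nth roots of unity is 1. (For n=1 it is 1; for n=2 it is -1.)

1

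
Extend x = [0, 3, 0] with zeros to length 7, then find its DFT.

Original 3-point DFT: [3, -1.5000-2.5981i, -1.5000+2.5981i]
Zero-padded 7-point DFT provides frequency interpolation.

DFT_7([x, 0, ...]) = [3, 1.8705-2.3455i, -0.6676-2.9248i, -2.7029-1.3017i, -2.7029+1.3017i, -0.6676+2.9248i, 1.8705+2.3455i]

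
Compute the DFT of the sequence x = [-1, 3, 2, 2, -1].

X[k] = Σ(n=0 to 4) x[n] · ω_5^(nk)
where ω_5 = e^(-2πi/5)

Computing each X[k]:
X[0] = 5
X[1] = -3.6180-3.8042i
X[2] = -1.3820-2.3511i
X[3] = -1.3820+2.3511i
X[4] = -3.6180+3.8042i

X = [5, -3.6180-3.8042i, -1.3820-2.3511i, -1.3820+2.3511i, -3.6180+3.8042i]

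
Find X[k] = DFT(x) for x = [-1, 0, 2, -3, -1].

X[k] = Σ(n=0 to 4) x[n] · ω_5^(nk)
where ω_5 = e^(-2πi/5)

Computing each X[k]:
X[0] = -3
X[1] = -0.5000-3.8900i
X[2] = -0.5000+4.1675i
X[3] = -0.5000-4.1675i
X[4] = -0.5000+3.8900i

X = [-3, -0.5000-3.8900i, -0.5000+4.1675i, -0.5000-4.1675i, -0.5000+3.8900i]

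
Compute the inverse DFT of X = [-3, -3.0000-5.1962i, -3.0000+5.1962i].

x[n] = (1/3) Σ(k=0 to 2) X[k] · e^(2πikn/3)

Computing each x[n]:
x[0] = -3
x[1] = 3
x[2] = -3

x = [-3, 3, -3]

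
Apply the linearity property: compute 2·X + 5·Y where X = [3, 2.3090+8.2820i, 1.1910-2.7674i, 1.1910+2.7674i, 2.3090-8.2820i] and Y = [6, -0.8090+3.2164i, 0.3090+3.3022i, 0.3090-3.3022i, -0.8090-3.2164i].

By linearity: DFT(2x + 5y) = 2·DFT(x) + 5·DFT(y)
= 2·[3, 2.3090+8.2820i, 1.1910-2.7674i, 1.1910+2.7674i, 2.3090-8.2820i] + 5·[6, -0.8090+3.2164i, 0.3090+3.3022i, 0.3090-3.3022i, -0.8090-3.2164i]

Computing element-wise:
Z[0] = 2·(3) + 5·(6) = 36
Z[1] = 2·(2.3090+8.2820i) + 5·(-0.8090+3.2164i) = 0.5730+32.6460i
Z[2] = 2·(1.1910-2.7674i) + 5·(0.3090+3.3022i) = 3.9270+10.9762i
Z[3] = 2·(1.1910+2.7674i) + 5·(0.3090-3.3022i) = 3.9270-10.9762i
Z[4] = 2·(2.3090-8.2820i) + 5·(-0.8090-3.2164i) = 0.5730-32.6460i

DFT(2x + 5y) = 2·X + 5·Y = [36, 0.5730+32.6460i, 3.9270+10.9762i, 3.9270-10.9762i, 0.5730-32.6460i]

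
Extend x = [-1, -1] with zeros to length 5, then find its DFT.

Original 2-point DFT: [-2, 0]
Zero-padded 5-point DFT provides frequency interpolation.

DFT_5([x, 0, ...]) = [-2, -1.3090+0.9511i, -0.1910+0.5878i, -0.1910-0.5878i, -1.3090-0.9511i]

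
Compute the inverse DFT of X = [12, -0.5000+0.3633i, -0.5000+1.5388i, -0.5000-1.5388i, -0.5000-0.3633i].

x[n] = (1/5) Σ(k=0 to 4) X[k] · e^(2πikn/5)

Computing each x[n]:
x[0] = 2
x[1] = 2
x[2] = 3
x[3] = 2
x[4] = 3

x = [2, 2, 3, 2, 3]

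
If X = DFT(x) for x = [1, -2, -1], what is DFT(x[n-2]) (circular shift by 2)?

Time shift by 2: X_shifted[k] = ω_3^(2k) · X[k]
Shifted x = [-2, -1, 1]

DFT(x[n-2]) = [-2, -2.0000+1.7321i, -2.0000-1.7321i]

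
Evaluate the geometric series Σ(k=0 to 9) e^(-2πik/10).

Sum of all nth roots of unity equals 0 for n > 1 (geometric series with r ≠ 1).

0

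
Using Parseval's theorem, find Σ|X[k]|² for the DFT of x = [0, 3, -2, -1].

Parseval: Σ|x[n]|² = (1/N)Σ|X[k]|², so Σ|X[k]|² = N·Σ|x[n]|² = 4·14.0000

Σ|X[k]|² = N·Σ|x[n]|² = 4·14.0000 = 56.0000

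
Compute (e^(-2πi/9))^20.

Since ω_9^9 = 1, powers reduce modulo 9.
20 mod 9 = 2
So ω_9^20 = ω_9^2 = e^(-2πi·2/9)

ω_9^20 = ω_9^2 = 0.1736-0.9848i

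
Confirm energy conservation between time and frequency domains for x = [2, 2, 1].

Time domain:
Σ|x[n]|² = |2|² + |2|² + |1|² = 9.0000

Frequency domain:
(1/3)Σ|X[k]|² = (1/3)(|5|² + |0.5000-0.8660i|² + |0.5000+0.8660i|²) = (1/3)·27.0000 = 9.0000

Both sides agree, confirming Parseval's theorem.

Σ|x[n]|² = (1/N)Σ|X[k]|² = 9.0000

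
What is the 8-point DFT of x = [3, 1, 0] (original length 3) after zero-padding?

Original 3-point DFT: [4, 2.5000-0.8660i, 2.5000+0.8660i]
Zero-padded 8-point DFT provides frequency interpolation.

DFT_8([x, 0, ...]) = [4, 3.7071-0.7071i, 3-1i, 2.2929-0.7071i, 2, 2.2929+0.7071i, 3+1i, 3.7071+0.7071i]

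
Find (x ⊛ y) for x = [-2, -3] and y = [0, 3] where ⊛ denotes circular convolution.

(x ⊛ y)[n] = Σ(m=0 to 1) x[m] · y[(n-m) mod 2]

Computing each output sample:
(x ⊛ y)[0] = -9
(x ⊛ y)[1] = -6

x ⊛ y = [-9, -6]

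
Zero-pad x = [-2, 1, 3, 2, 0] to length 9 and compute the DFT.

Original 5-point DFT: [4, -5.7361-1.5388i, -1.2639+0.3633i, -1.2639-0.3633i, -5.7361+1.5388i]
Zero-padded 9-point DFT provides frequency interpolation.

DFT_9([x, 0, ...]) = [4, -1.7130-5.3293i, -5.6454-0.2788i, -2.0000+1.7321i, -1.6416-0.1457i, -1.6416+0.1457i, -2.0000-1.7321i, -5.6454+0.2788i, -1.7130+5.3293i]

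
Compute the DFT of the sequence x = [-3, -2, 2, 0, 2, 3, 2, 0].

X[k] = Σ(n=0 to 7) x[n] · ω_8^(nk)
where ω_8 = e^(-2πi/8)

Computing each X[k]:
X[0] = 4
X[1] = -8.5355+3.5355i
X[2] = -5-1i
X[3] = -1.4645+3.5355i
X[4] = 2
X[5] = -1.4645-3.5355i
X[6] = -5+1i
X[7] = -8.5355-3.5355i

X = [4, -8.5355+3.5355i, -5-1i, -1.4645+3.5355i, 2, -1.4645-3.5355i, -5+1i, -8.5355-3.5355i]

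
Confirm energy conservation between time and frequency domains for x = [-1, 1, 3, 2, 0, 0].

Time domain:
Σ|x[n]|² = |-1|² + |1|² + |3|² + |2|² + |0|² + |0|² = 15.0000

Frequency domain:
(1/6)Σ|X[k]|² = (1/6)(|5|² + |-4.0000-3.4641i|² + |-1.0000+1.7321i|² + |-1|² + |-1.0000-1.7321i|² + |-4.0000+3.4641i|²) = (1/6)·90.0000 = 15.0000

Both sides agree, confirming Parseval's theorem.

Σ|x[n]|² = (1/N)Σ|X[k]|² = 15.0000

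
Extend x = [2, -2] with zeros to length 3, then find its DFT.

Original 2-point DFT: [0, 4]
Zero-padded 3-point DFT provides frequency interpolation.

DFT_3([x, 0, ...]) = [0, 3.0000+1.7321i, 3.0000-1.7321i]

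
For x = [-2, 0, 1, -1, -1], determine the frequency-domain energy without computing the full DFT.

Parseval: Σ|x[n]|² = (1/N)Σ|X[k]|², so Σ|X[k]|² = N·Σ|x[n]|² = 5·7.0000

Σ|X[k]|² = N·Σ|x[n]|² = 5·7.0000 = 35.0000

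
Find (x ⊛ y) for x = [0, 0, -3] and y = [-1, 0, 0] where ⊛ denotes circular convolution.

(x ⊛ y)[n] = Σ(m=0 to 2) x[m] · y[(n-m) mod 3]

Computing each output sample:
(x ⊛ y)[0] = 0
(x ⊛ y)[1] = 0
(x ⊛ y)[2] = 3

x ⊛ y = [0, 0, 3]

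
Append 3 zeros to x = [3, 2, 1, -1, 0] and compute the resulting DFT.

Original 5-point DFT: [5, 3.6180-3.0777i, 1.3820+0.7265i, 1.3820-0.7265i, 3.6180+3.0777i]
Zero-padded 8-point DFT provides frequency interpolation.

DFT_8([x, 0, ...]) = [5, 5.1213-1.7071i, 2-3i, 0.8787+0.2929i, 3, 0.8787-0.2929i, 2+3i, 5.1213+1.7071i]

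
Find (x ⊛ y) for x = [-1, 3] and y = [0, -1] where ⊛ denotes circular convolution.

(x ⊛ y)[n] = Σ(m=0 to 1) x[m] · y[(n-m) mod 2]

Computing each output sample:
(x ⊛ y)[0] = -3
(x ⊛ y)[1] = 1

x ⊛ y = [-3, 1]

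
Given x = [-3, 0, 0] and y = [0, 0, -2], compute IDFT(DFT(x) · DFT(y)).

(x ⊛ y)[n] = Σ(m=0 to 2) x[m] · y[(n-m) mod 3]

Computing each output sample:
(x ⊛ y)[0] = 0
(x ⊛ y)[1] = 0
(x ⊛ y)[2] = 6

x ⊛ y = [0, 0, 6]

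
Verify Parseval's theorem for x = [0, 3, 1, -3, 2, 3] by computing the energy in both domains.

Time domain:
Σ|x[n]|² = |0|² + |3|² + |1|² + |-3|² + |2|² + |3|² = 32.0000

Frequency domain:
(1/6)Σ|X[k]|² = (1/6)(|6|² + |4.5000+0.8660i|² + |-7.5000-0.8660i|² + |0|² + |-7.5000+0.8660i|² + |4.5000-0.8660i|²) = (1/6)·192.0000 = 32.0000

Both sides agree, confirming Parseval's theorem.

Σ|x[n]|² = (1/N)Σ|X[k]|² = 32.0000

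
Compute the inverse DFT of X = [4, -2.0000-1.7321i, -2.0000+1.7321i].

x[n] = (1/3) Σ(k=0 to 2) X[k] · e^(2πikn/3)

Computing each x[n]:
x[0] = 0
x[1] = 3
x[2] = 1

x = [0, 3, 1]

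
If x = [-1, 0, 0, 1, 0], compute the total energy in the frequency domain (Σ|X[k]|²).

Parseval: Σ|x[n]|² = (1/N)Σ|X[k]|², so Σ|X[k]|² = N·Σ|x[n]|² = 5·2.0000

Σ|X[k]|² = N·Σ|x[n]|² = 5·2.0000 = 10.0000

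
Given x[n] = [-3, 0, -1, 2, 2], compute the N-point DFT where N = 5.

X[k] = Σ(n=0 to 4) x[n] · ω_5^(nk)
where ω_5 = e^(-2πi/5)

Computing each X[k]:
X[0] = 0
X[1] = -3.1910+3.6655i
X[2] = -4.3090-1.6776i
X[3] = -4.3090+1.6776i
X[4] = -3.1910-3.6655i

X = [0, -3.1910+3.6655i, -4.3090-1.6776i, -4.3090+1.6776i, -3.1910-3.6655i]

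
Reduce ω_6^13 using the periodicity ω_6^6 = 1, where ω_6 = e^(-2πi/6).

Since ω_6^6 = 1, powers reduce modulo 6.
13 mod 6 = 1
So ω_6^13 = ω_6^1 = e^(-2πi·1/6)

ω_6^13 = ω_6^1 = 0.5000-0.8660i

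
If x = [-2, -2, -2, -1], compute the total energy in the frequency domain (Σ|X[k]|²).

Parseval: Σ|x[n]|² = (1/N)Σ|X[k]|², so Σ|X[k]|² = N·Σ|x[n]|² = 4·13.0000

Σ|X[k]|² = N·Σ|x[n]|² = 4·13.0000 = 52.0000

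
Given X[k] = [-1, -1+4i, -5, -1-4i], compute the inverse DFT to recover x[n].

x[n] = (1/4) Σ(k=0 to 3) X[k] · e^(2πikn/4)

Computing each x[n]:
x[0] = -2
x[1] = -1
x[2] = -1
x[3] = 3

x = [-2, -1, -1, 3]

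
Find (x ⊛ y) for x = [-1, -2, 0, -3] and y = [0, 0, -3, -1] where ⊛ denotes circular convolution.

(x ⊛ y)[n] = Σ(m=0 to 3) x[m] · y[(n-m) mod 4]

Computing each output sample:
(x ⊛ y)[0] = 2
(x ⊛ y)[1] = 9
(x ⊛ y)[2] = 6
(x ⊛ y)[3] = 7

x ⊛ y = [2, 9, 6, 7]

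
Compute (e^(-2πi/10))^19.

Since ω_10^10 = 1, powers reduce modulo 10.
19 mod 10 = 9
So ω_10^19 = ω_10^9 = e^(-2πi·9/10)

ω_10^19 = ω_10^9 = 0.8090+0.5878i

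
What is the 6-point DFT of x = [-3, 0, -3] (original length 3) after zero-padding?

Original 3-point DFT: [-6, -1.5000-2.5981i, -1.5000+2.5981i]
Zero-padded 6-point DFT provides frequency interpolation.

DFT_6([x, 0, ...]) = [-6, -1.5000+2.5981i, -1.5000-2.5981i, -6, -1.5000+2.5981i, -1.5000-2.5981i]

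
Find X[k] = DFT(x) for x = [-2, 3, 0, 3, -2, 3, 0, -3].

X[k] = Σ(n=0 to 7) x[n] · ω_8^(nk)
where ω_8 = e^(-2πi/8)

Computing each X[k]:
X[0] = 2
X[1] = -4.2426-4.2426i
X[2] = -4-6i
X[3] = 4.2426-4.2426i
X[4] = -10
X[5] = 4.2426+4.2426i
X[6] = -4+6i
X[7] = -4.2426+4.2426i

X = [2, -4.2426-4.2426i, -4-6i, 4.2426-4.2426i, -10, 4.2426+4.2426i, -4+6i, -4.2426+4.2426i]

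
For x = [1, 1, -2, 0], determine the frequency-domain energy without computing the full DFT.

Parseval: Σ|x[n]|² = (1/N)Σ|X[k]|², so Σ|X[k]|² = N·Σ|x[n]|² = 4·6.0000

Σ|X[k]|² = N·Σ|x[n]|² = 4·6.0000 = 24.0000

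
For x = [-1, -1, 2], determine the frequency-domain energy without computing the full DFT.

Parseval: Σ|x[n]|² = (1/N)Σ|X[k]|², so Σ|X[k]|² = N·Σ|x[n]|² = 3·6.0000

Σ|X[k]|² = N·Σ|x[n]|² = 3·6.0000 = 18.0000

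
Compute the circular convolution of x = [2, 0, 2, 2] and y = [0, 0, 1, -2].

(x ⊛ y)[n] = Σ(m=0 to 3) x[m] · y[(n-m) mod 4]

Computing each output sample:
(x ⊛ y)[0] = 2
(x ⊛ y)[1] = -2
(x ⊛ y)[2] = -2
(x ⊛ y)[3] = -4

x ⊛ y = [2, -2, -2, -4]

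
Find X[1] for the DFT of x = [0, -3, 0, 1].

X[1] = Σ(n=0 to 3) x[n] · ω_4^(1n) where ω_4 = e^(-2πi/4)
= (0)·ω_4^0 + (-3)·ω_4^1 + (0)·ω_4^2 + (1)·ω_4^3

X[1] = 4i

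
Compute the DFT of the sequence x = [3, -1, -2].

X[k] = Σ(n=0 to 2) x[n] · ω_3^(nk)
where ω_3 = e^(-2πi/3)

Computing each X[k]:
X[0] = 0
X[1] = 4.5000-0.8660i
X[2] = 4.5000+0.8660i

X = [0, 4.5000-0.8660i, 4.5000+0.8660i]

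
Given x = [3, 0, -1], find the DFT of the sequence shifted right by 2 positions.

Time shift by 2: X_shifted[k] = ω_3^(2k) · X[k]
Shifted x = [0, -1, 3]

DFT(x[n-2]) = [2, -1.0000+3.4641i, -1.0000-3.4641i]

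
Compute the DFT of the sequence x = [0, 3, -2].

X[k] = Σ(n=0 to 2) x[n] · ω_3^(nk)
where ω_3 = e^(-2πi/3)

Computing each X[k]:
X[0] = 1
X[1] = -0.5000-4.3301i
X[2] = -0.5000+4.3301i

X = [1, -0.5000-4.3301i, -0.5000+4.3301i]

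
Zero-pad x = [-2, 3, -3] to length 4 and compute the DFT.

Original 3-point DFT: [-2, -2.0000-5.1962i, -2.0000+5.1962i]
Zero-padded 4-point DFT provides frequency interpolation.

DFT_4([x, 0, ...]) = [-2, 1-3i, -8, 1+3i]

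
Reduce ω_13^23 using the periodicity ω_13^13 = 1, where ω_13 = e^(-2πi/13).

Since ω_13^13 = 1, powers reduce modulo 13.
23 mod 13 = 10
So ω_13^23 = ω_13^10 = e^(-2πi·10/13)

ω_13^23 = ω_13^10 = 0.1205+0.9927i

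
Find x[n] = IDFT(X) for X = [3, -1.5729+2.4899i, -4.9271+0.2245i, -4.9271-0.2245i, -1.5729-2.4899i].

x[n] = (1/5) Σ(k=0 to 4) X[k] · e^(2πikn/5)

Computing each x[n]:
x[0] = -2
x[1] = 1
x[2] = 0
x[3] = 1
x[4] = 3

x = [-2, 1, 0, 1, 3]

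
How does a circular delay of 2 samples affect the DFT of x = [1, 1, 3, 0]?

Time shift by 2: X_shifted[k] = ω_4^(2k) · X[k]
Shifted x = [3, 0, 1, 1]

DFT(x[n-2]) = [5, 2+1i, 3, 2-1i]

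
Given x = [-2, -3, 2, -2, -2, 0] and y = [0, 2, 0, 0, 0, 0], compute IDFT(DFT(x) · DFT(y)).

(x ⊛ y)[n] = Σ(m=0 to 5) x[m] · y[(n-m) mod 6]

Computing each output sample:
(x ⊛ y)[0] = 0
(x ⊛ y)[1] = -4
(x ⊛ y)[2] = -6
(x ⊛ y)[3] = 4
(x ⊛ y)[4] = -4
(x ⊛ y)[5] = -4

x ⊛ y = [0, -4, -6, 4, -4, -4]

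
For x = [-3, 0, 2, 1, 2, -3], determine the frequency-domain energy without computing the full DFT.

Parseval: Σ|x[n]|² = (1/N)Σ|X[k]|², so Σ|X[k]|² = N·Σ|x[n]|² = 6·27.0000

Σ|X[k]|² = N·Σ|x[n]|² = 6·27.0000 = 162.0000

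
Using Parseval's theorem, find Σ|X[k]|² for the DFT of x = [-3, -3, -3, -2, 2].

Parseval: Σ|x[n]|² = (1/N)Σ|X[k]|², so Σ|X[k]|² = N·Σ|x[n]|² = 5·35.0000

Σ|X[k]|² = N·Σ|x[n]|² = 5·35.0000 = 175.0000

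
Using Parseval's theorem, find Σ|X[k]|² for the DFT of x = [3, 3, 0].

Parseval: Σ|x[n]|² = (1/N)Σ|X[k]|², so Σ|X[k]|² = N·Σ|x[n]|² = 3·18.0000

Σ|X[k]|² = N·Σ|x[n]|² = 3·18.0000 = 54.0000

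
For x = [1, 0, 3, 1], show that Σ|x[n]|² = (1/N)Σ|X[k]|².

Time domain:
Σ|x[n]|² = |1|² + |0|² + |3|² + |1|² = 11.0000

Frequency domain:
(1/4)Σ|X[k]|² = (1/4)(|5|² + |-2+1i|² + |3|² + |-2-1i|²) = (1/4)·44.0000 = 11.0000

Both sides agree, confirming Parseval's theorem.

Σ|x[n]|² = (1/N)Σ|X[k]|² = 11.0000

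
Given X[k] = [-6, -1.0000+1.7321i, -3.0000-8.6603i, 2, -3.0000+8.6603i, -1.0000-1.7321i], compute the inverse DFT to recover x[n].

x[n] = (1/6) Σ(k=0 to 5) X[k] · e^(2πikn/6)

Computing each x[n]:
x[0] = -2
x[1] = 1
x[2] = -3
x[3] = -2
x[4] = 3
x[5] = -3

x = [-2, 1, -3, -2, 3, -3]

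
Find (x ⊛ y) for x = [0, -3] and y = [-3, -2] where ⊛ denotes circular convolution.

(x ⊛ y)[n] = Σ(m=0 to 1) x[m] · y[(n-m) mod 2]

Computing each output sample:
(x ⊛ y)[0] = 6
(x ⊛ y)[1] = 9

x ⊛ y = [6, 9]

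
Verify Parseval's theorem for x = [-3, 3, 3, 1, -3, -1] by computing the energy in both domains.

Time domain:
Σ|x[n]|² = |-3|² + |3|² + |3|² + |1|² + |-3|² + |-1|² = 38.0000

Frequency domain:
(1/6)Σ|X[k]|² = (1/6)(|0|² + |-3.0000-8.6603i|² + |-3.0000+1.7321i|² + |-6|² + |-3.0000-1.7321i|² + |-3.0000+8.6603i|²) = (1/6)·228.0000 = 38.0000

Both sides agree, confirming Parseval's theorem.

Σ|x[n]|² = (1/N)Σ|X[k]|² = 38.0000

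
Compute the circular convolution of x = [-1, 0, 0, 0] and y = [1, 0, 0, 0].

(x ⊛ y)[n] = Σ(m=0 to 3) x[m] · y[(n-m) mod 4]

Computing each output sample:
(x ⊛ y)[0] = -1
(x ⊛ y)[1] = 0
(x ⊛ y)[2] = 0
(x ⊛ y)[3] = 0

x ⊛ y = [-1, 0, 0, 0]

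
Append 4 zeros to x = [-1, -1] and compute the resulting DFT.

Original 2-point DFT: [-2, 0]
Zero-padded 6-point DFT provides frequency interpolation.

DFT_6([x, 0, ...]) = [-2, -1.5000+0.8660i, -0.5000+0.8660i, 0, -0.5000-0.8660i, -1.5000-0.8660i]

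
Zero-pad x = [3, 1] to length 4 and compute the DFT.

Original 2-point DFT: [4, 2]
Zero-padded 4-point DFT provides frequency interpolation.

DFT_4([x, 0, ...]) = [4, 3-1i, 2, 3+1i]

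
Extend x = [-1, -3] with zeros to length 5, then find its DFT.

Original 2-point DFT: [-4, 2]
Zero-padded 5-point DFT provides frequency interpolation.

DFT_5([x, 0, ...]) = [-4, -1.9271+2.8532i, 1.4271+1.7634i, 1.4271-1.7634i, -1.9271-2.8532i]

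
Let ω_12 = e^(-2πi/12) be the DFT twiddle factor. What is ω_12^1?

ω_12^1 = e^(-2πi·1/12)
= cos(-2π·1/12) + i·sin(-2π·1/12)
= cos(-2π/12) + i·sin(-2π/12)

ω_12^1 = cos(-2π/12) + i·sin(-2π/12) = 0.8660-0.5000i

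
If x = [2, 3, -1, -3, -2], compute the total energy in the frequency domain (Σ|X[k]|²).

Parseval: Σ|x[n]|² = (1/N)Σ|X[k]|², so Σ|X[k]|² = N·Σ|x[n]|² = 5·27.0000

Σ|X[k]|² = N·Σ|x[n]|² = 5·27.0000 = 135.0000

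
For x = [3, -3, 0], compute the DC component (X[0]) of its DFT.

X[0] = Σ(n=0 to 2) x[n] · ω_3^0 = Σ x[n]
= (3) + (-3) + (0)

X[0] = 0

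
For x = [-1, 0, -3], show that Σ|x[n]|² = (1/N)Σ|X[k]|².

Time domain:
Σ|x[n]|² = |-1|² + |0|² + |-3|² = 10.0000

Frequency domain:
(1/3)Σ|X[k]|² = (1/3)(|-4|² + |0.5000-2.5981i|² + |0.5000+2.5981i|²) = (1/3)·30.0000 = 10.0000

Both sides agree, confirming Parseval's theorem.

Σ|x[n]|² = (1/N)Σ|X[k]|² = 10.0000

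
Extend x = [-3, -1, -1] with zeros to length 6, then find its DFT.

Original 3-point DFT: [-5, -2, -2]
Zero-padded 6-point DFT provides frequency interpolation.

DFT_6([x, 0, ...]) = [-5, -3.0000+1.7321i, -2, -3, -2, -3.0000-1.7321i]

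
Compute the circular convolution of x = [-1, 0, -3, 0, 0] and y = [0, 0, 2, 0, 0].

(x ⊛ y)[n] = Σ(m=0 to 4) x[m] · y[(n-m) mod 5]

Computing each output sample:
(x ⊛ y)[0] = 0
(x ⊛ y)[1] = 0
(x ⊛ y)[2] = -2
(x ⊛ y)[3] = 0
(x ⊛ y)[4] = -6

x ⊛ y = [0, 0, -2, 0, -6]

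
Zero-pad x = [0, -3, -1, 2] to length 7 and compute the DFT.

Original 4-point DFT: [-2, 1+5i, 0, 1-5i]
Zero-padded 7-point DFT provides frequency interpolation.

DFT_7([x, 0, ...]) = [-2, -3.4499+2.4527i, 2.8155+4.0546i, 1.6344-1.4300i, 1.6344+1.4300i, 2.8155-4.0546i, -3.4499-2.4527i]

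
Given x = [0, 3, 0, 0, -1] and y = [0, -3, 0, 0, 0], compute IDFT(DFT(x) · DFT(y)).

(x ⊛ y)[n] = Σ(m=0 to 4) x[m] · y[(n-m) mod 5]

Computing each output sample:
(x ⊛ y)[0] = 3
(x ⊛ y)[1] = 0
(x ⊛ y)[2] = -9
(x ⊛ y)[3] = 0
(x ⊛ y)[4] = 0

x ⊛ y = [3, 0, -9, 0, 0]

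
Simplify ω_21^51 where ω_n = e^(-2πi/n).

Since ω_21^21 = 1, powers reduce modulo 21.
51 mod 21 = 9
So ω_21^51 = ω_21^9 = e^(-2πi·9/21)

ω_21^51 = ω_21^9 = -0.9010-0.4339i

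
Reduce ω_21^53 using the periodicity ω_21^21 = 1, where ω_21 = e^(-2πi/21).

Since ω_21^21 = 1, powers reduce modulo 21.
53 mod 21 = 11
So ω_21^53 = ω_21^11 = e^(-2πi·11/21)

ω_21^53 = ω_21^11 = -0.9888+0.1490i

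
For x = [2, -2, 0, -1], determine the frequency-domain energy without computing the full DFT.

Parseval: Σ|x[n]|² = (1/N)Σ|X[k]|², so Σ|X[k]|² = N·Σ|x[n]|² = 4·9.0000

Σ|X[k]|² = N·Σ|x[n]|² = 4·9.0000 = 36.0000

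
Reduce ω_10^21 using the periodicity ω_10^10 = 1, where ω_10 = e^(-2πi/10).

Since ω_10^10 = 1, powers reduce modulo 10.
21 mod 10 = 1
So ω_10^21 = ω_10^1 = e^(-2πi·1/10)

ω_10^21 = ω_10^1 = 0.8090-0.5878i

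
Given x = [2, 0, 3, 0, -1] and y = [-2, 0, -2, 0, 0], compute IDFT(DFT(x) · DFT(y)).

(x ⊛ y)[n] = Σ(m=0 to 4) x[m] · y[(n-m) mod 5]

Computing each output sample:
(x ⊛ y)[0] = -4
(x ⊛ y)[1] = 2
(x ⊛ y)[2] = -10
(x ⊛ y)[3] = 0
(x ⊛ y)[4] = -4

x ⊛ y = [-4, 2, -10, 0, -4]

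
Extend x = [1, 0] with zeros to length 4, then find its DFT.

Original 2-point DFT: [1, 1]
Zero-padded 4-point DFT provides frequency interpolation.

DFT_4([x, 0, ...]) = [1, 1, 1, 1]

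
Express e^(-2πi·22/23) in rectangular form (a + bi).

ω_23^22 = e^(-2πi·22/23)
= cos(-2π·22/23) + i·sin(-2π·22/23)
= cos(-44π/23) + i·sin(-44π/23)

ω_23^22 = cos(-44π/23) + i·sin(-44π/23) = 0.9629+0.2698i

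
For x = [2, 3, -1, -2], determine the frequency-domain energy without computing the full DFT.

Parseval: Σ|x[n]|² = (1/N)Σ|X[k]|², so Σ|X[k]|² = N·Σ|x[n]|² = 4·18.0000

Σ|X[k]|² = N·Σ|x[n]|² = 4·18.0000 = 72.0000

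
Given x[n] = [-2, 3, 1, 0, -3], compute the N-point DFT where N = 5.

X[k] = Σ(n=0 to 4) x[n] · ω_5^(nk)
where ω_5 = e^(-2πi/5)

Computing each X[k]:
X[0] = -1
X[1] = -2.8090-6.2941i
X[2] = -1.6910-2.5757i
X[3] = -1.6910+2.5757i
X[4] = -2.8090+6.2941i

X = [-1, -2.8090-6.2941i, -1.6910-2.5757i, -1.6910+2.5757i, -2.8090+6.2941i]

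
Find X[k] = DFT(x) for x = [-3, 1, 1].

X[k] = Σ(n=0 to 2) x[n] · ω_3^(nk)
where ω_3 = e^(-2πi/3)

Computing each X[k]:
X[0] = -1
X[1] = -4
X[2] = -4

X = [-1, -4, -4]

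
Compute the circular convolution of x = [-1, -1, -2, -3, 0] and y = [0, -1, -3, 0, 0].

(x ⊛ y)[n] = Σ(m=0 to 4) x[m] · y[(n-m) mod 5]

Computing each output sample:
(x ⊛ y)[0] = 9
(x ⊛ y)[1] = 1
(x ⊛ y)[2] = 4
(x ⊛ y)[3] = 5
(x ⊛ y)[4] = 9

x ⊛ y = [9, 1, 4, 5, 9]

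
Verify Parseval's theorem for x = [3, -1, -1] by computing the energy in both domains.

Time domain:
Σ|x[n]|² = |3|² + |-1|² + |-1|² = 11.0000

Frequency domain:
(1/3)Σ|X[k]|² = (1/3)(|1|² + |4|² + |4|²) = (1/3)·33.0000 = 11.0000

Both sides agree, confirming Parseval's theorem.

Σ|x[n]|² = (1/N)Σ|X[k]|² = 11.0000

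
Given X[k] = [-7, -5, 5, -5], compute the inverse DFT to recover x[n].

x[n] = (1/4) Σ(k=0 to 3) X[k] · e^(2πikn/4)

Computing each x[n]:
x[0] = -3
x[1] = -3
x[2] = 2
x[3] = -3

x = [-3, -3, 2, -3]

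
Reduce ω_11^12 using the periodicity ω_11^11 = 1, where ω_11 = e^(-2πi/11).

Since ω_11^11 = 1, powers reduce modulo 11.
12 mod 11 = 1
So ω_11^12 = ω_11^1 = e^(-2πi·1/11)

ω_11^12 = ω_11^1 = 0.8413-0.5406i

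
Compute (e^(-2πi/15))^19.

Since ω_15^15 = 1, powers reduce modulo 15.
19 mod 15 = 4
So ω_15^19 = ω_15^4 = e^(-2πi·4/15)

ω_15^19 = ω_15^4 = -0.1045-0.9945i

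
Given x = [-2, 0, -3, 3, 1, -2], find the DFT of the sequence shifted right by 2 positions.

Time shift by 2: X_shifted[k] = ω_6^(2k) · X[k]
Shifted x = [1, -2, -2, 0, -3, 3]

DFT(x[n-2]) = [-3, 4.0000+3.4641i, 3.0000+5.1962i, -5, 3.0000-5.1962i, 4.0000-3.4641i]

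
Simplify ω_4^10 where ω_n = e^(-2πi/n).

Since ω_4^4 = 1, powers reduce modulo 4.
10 mod 4 = 2
So ω_4^10 = ω_4^2 = e^(-2πi·2/4)

ω_4^10 = ω_4^2 = -1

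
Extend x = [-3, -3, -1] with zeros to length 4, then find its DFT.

Original 3-point DFT: [-7, -1.0000+1.7321i, -1.0000-1.7321i]
Zero-padded 4-point DFT provides frequency interpolation.

DFT_4([x, 0, ...]) = [-7, -2+3i, -1, -2-3i]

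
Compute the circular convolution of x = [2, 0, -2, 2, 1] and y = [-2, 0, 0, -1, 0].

(x ⊛ y)[n] = Σ(m=0 to 4) x[m] · y[(n-m) mod 5]

Computing each output sample:
(x ⊛ y)[0] = -2
(x ⊛ y)[1] = -2
(x ⊛ y)[2] = 3
(x ⊛ y)[3] = -6
(x ⊛ y)[4] = -2

x ⊛ y = [-2, -2, 3, -6, -2]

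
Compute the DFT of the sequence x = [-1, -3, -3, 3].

X[k] = Σ(n=0 to 3) x[n] · ω_4^(nk)
where ω_4 = e^(-2πi/4)

Computing each X[k]:
X[0] = -4
X[1] = 2+6i
X[2] = -4
X[3] = 2-6i

X = [-4, 2+6i, -4, 2-6i]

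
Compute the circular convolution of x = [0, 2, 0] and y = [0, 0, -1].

(x ⊛ y)[n] = Σ(m=0 to 2) x[m] · y[(n-m) mod 3]

Computing each output sample:
(x ⊛ y)[0] = -2
(x ⊛ y)[1] = 0
(x ⊛ y)[2] = 0

x ⊛ y = [-2, 0, 0]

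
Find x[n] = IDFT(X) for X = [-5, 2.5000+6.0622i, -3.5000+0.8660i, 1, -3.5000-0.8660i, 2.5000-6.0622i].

x[n] = (1/6) Σ(k=0 to 5) X[k] · e^(2πikn/6)

Computing each x[n]:
x[0] = -1
x[1] = -2
x[2] = -2
x[3] = -3
x[4] = 1
x[5] = 2

x = [-1, -2, -2, -3, 1, 2]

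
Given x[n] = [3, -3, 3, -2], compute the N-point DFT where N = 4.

X[k] = Σ(n=0 to 3) x[n] · ω_4^(nk)
where ω_4 = e^(-2πi/4)

Computing each X[k]:
X[0] = 1
X[1] = 1i
X[2] = 11
X[3] = -1i

X = [1, 1i, 11, -1i]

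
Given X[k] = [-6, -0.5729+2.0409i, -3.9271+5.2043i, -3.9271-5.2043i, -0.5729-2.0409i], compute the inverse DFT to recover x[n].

x[n] = (1/5) Σ(k=0 to 4) X[k] · e^(2πikn/5)

Computing each x[n]:
x[0] = -3
x[1] = -2
x[2] = 0
x[3] = -3
x[4] = 2

x = [-3, -2, 0, -3, 2]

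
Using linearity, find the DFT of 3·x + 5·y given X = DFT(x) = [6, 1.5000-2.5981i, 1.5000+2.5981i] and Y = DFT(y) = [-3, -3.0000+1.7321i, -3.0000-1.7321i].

By linearity: DFT(3x + 5y) = 3·DFT(x) + 5·DFT(y)
= 3·[6, 1.5000-2.5981i, 1.5000+2.5981i] + 5·[-3, -3.0000+1.7321i, -3.0000-1.7321i]

Computing element-wise:
Z[0] = 3·(6) + 5·(-3) = 3
Z[1] = 3·(1.5000-2.5981i) + 5·(-3.0000+1.7321i) = -10.5000+0.8662i
Z[2] = 3·(1.5000+2.5981i) + 5·(-3.0000-1.7321i) = -10.5000-0.8662i

DFT(3x + 5y) = 3·X + 5·Y = [3, -10.5000+0.8662i, -10.5000-0.8662i]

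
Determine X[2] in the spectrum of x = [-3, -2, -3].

X[2] = Σ(n=0 to 2) x[n] · ω_3^(2n) where ω_3 = e^(-2πi/3)
= (-3)·ω_3^0 + (-2)·ω_3^2 + (-3)·ω_3^4

X[2] = -0.5000+0.8660i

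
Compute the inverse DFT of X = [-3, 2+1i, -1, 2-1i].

x[n] = (1/4) Σ(k=0 to 3) X[k] · e^(2πikn/4)

Computing each x[n]:
x[0] = 0
x[1] = -1
x[2] = -2
x[3] = 0

x = [0, -1, -2, 0]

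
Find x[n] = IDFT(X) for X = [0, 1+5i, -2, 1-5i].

x[n] = (1/4) Σ(k=0 to 3) X[k] · e^(2πikn/4)

Computing each x[n]:
x[0] = 0
x[1] = -2
x[2] = -1
x[3] = 3

x = [0, -2, -1, 3]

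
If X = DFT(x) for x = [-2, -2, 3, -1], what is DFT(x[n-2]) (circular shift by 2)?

Time shift by 2: X_shifted[k] = ω_4^(2k) · X[k]
Shifted x = [3, -1, -2, -2]

DFT(x[n-2]) = [-2, 5-1i, 4, 5+1i]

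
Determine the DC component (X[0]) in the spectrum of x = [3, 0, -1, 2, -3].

X[0] = Σ(n=0 to 4) x[n] · ω_5^0 = Σ x[n]
= (3) + (0) + (-1) + (2) + (-3)

X[0] = 1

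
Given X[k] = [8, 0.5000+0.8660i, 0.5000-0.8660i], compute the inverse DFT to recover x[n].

x[n] = (1/3) Σ(k=0 to 2) X[k] · e^(2πikn/3)

Computing each x[n]:
x[0] = 3
x[1] = 2
x[2] = 3

x = [3, 2, 3]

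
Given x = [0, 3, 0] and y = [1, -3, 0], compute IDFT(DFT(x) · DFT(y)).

(x ⊛ y)[n] = Σ(m=0 to 2) x[m] · y[(n-m) mod 3]

Computing each output sample:
(x ⊛ y)[0] = 0
(x ⊛ y)[1] = 3
(x ⊛ y)[2] = -9

x ⊛ y = [0, 3, -9]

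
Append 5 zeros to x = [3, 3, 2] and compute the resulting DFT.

Original 3-point DFT: [8, 0.5000-0.8660i, 0.5000+0.8660i]
Zero-padded 8-point DFT provides frequency interpolation.

DFT_8([x, 0, ...]) = [8, 5.1213-4.1213i, 1-3i, 0.8787-0.1213i, 2, 0.8787+0.1213i, 1+3i, 5.1213+4.1213i]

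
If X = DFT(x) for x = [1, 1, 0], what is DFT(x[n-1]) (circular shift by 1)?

Time shift by 1: X_shifted[k] = ω_3^(1k) · X[k]
Shifted x = [0, 1, 1]

DFT(x[n-1]) = [2, -1, -1]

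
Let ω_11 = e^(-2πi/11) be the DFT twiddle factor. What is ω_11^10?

ω_11^10 = e^(-2πi·10/11)
= cos(-2π·10/11) + i·sin(-2π·10/11)
= cos(-20π/11) + i·sin(-20π/11)

ω_11^10 = cos(-20π/11) + i·sin(-20π/11) = 0.8413+0.5406i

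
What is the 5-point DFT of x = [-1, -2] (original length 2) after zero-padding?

Original 2-point DFT: [-3, 1]
Zero-padded 5-point DFT provides frequency interpolation.

DFT_5([x, 0, ...]) = [-3, -1.6180+1.9021i, 0.6180+1.1756i, 0.6180-1.1756i, -1.6180-1.9021i]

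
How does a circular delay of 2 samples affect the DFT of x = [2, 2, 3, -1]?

Time shift by 2: X_shifted[k] = ω_4^(2k) · X[k]
Shifted x = [3, -1, 2, 2]

DFT(x[n-2]) = [6, 1+3i, 4, 1-3i]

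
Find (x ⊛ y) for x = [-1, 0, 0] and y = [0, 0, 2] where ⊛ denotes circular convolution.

(x ⊛ y)[n] = Σ(m=0 to 2) x[m] · y[(n-m) mod 3]

Computing each output sample:
(x ⊛ y)[0] = 0
(x ⊛ y)[1] = 0
(x ⊛ y)[2] = -2

x ⊛ y = [0, 0, -2]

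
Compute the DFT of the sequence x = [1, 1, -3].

X[k] = Σ(n=0 to 2) x[n] · ω_3^(nk)
where ω_3 = e^(-2πi/3)

Computing each X[k]:
X[0] = -1
X[1] = 2.0000-3.4641i
X[2] = 2.0000+3.4641i

X = [-1, 2.0000-3.4641i, 2.0000+3.4641i]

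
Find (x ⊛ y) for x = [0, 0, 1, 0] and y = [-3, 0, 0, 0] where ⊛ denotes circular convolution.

(x ⊛ y)[n] = Σ(m=0 to 3) x[m] · y[(n-m) mod 4]

Computing each output sample:
(x ⊛ y)[0] = 0
(x ⊛ y)[1] = 0
(x ⊛ y)[2] = -3
(x ⊛ y)[3] = 0

x ⊛ y = [0, 0, -3, 0]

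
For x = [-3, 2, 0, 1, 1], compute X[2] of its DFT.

X[2] = Σ(n=0 to 4) x[n] · ω_5^(2n) where ω_5 = e^(-2πi/5)
= (-3)·ω_5^0 + (2)·ω_5^2 + (0)·ω_5^4 + (1)·ω_5^6 + (1)·ω_5^8

X[2] = -5.1180-1.5388i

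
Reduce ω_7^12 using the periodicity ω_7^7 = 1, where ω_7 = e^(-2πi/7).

Since ω_7^7 = 1, powers reduce modulo 7.
12 mod 7 = 5
So ω_7^12 = ω_7^5 = e^(-2πi·5/7)

ω_7^12 = ω_7^5 = -0.2225+0.9749i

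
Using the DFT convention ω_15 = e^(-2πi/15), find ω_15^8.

ω_15^8 = e^(-2πi·8/15)
= cos(-2π·8/15) + i·sin(-2π·8/15)
= cos(-16π/15) + i·sin(-16π/15)

ω_15^8 = cos(-16π/15) + i·sin(-16π/15) = -0.9781+0.2079i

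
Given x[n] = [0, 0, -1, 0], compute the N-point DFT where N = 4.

X[k] = Σ(n=0 to 3) x[n] · ω_4^(nk)
where ω_4 = e^(-2πi/4)

Computing each X[k]:
X[0] = -1
X[1] = 1
X[2] = -1
X[3] = 1

X = [-1, 1, -1, 1]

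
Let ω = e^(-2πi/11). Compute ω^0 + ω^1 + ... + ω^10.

Sum of all nth roots of unity equals 0 for n > 1 (geometric series with r ≠ 1).

0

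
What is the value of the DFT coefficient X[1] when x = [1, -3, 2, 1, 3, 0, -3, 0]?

X[1] = Σ(n=0 to 7) x[n] · ω_8^(1n) where ω_8 = e^(-2πi/8)
= (1)·ω_8^0 + (-3)·ω_8^1 + (2)·ω_8^2 + (1)·ω_8^3 + (3)·ω_8^4 + (0)·ω_8^5 + (-3)·ω_8^6 + (0)·ω_8^7

X[1] = -4.8284-3.5858i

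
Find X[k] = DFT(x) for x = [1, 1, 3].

X[k] = Σ(n=0 to 2) x[n] · ω_3^(nk)
where ω_3 = e^(-2πi/3)

Computing each X[k]:
X[0] = 5
X[1] = -1.0000+1.7321i
X[2] = -1.0000-1.7321i

X = [5, -1.0000+1.7321i, -1.0000-1.7321i]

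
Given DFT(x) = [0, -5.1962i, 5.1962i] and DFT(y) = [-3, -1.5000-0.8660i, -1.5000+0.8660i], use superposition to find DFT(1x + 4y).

By linearity: DFT(1x + 4y) = 1·DFT(x) + 4·DFT(y)
= 1·[0, -5.1962i, 5.1962i] + 4·[-3, -1.5000-0.8660i, -1.5000+0.8660i]

Computing element-wise:
Z[0] = 1·(0) + 4·(-3) = -12
Z[1] = 1·(-5.1962i) + 4·(-1.5000-0.8660i) = -6.0000-8.6602i
Z[2] = 1·(5.1962i) + 4·(-1.5000+0.8660i) = -6.0000+8.6602i

DFT(1x + 4y) = 1·X + 4·Y = [-12, -6.0000-8.6602i, -6.0000+8.6602i]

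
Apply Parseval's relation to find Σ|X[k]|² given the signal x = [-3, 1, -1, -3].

Parseval: Σ|x[n]|² = (1/N)Σ|X[k]|², so Σ|X[k]|² = N·Σ|x[n]|² = 4·20.0000

Σ|X[k]|² = N·Σ|x[n]|² = 4·20.0000 = 80.0000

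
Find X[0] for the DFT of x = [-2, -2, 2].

X[0] = Σ(n=0 to 2) x[n] · ω_3^0 = Σ x[n]
= (-2) + (-2) + (2)

X[0] = -2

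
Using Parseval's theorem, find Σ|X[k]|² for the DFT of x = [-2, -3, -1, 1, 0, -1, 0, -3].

Parseval: Σ|x[n]|² = (1/N)Σ|X[k]|², so Σ|X[k]|² = N·Σ|x[n]|² = 8·25.0000

Σ|X[k]|² = N·Σ|x[n]|² = 8·25.0000 = 200.0000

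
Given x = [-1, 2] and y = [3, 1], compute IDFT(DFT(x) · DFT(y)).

(x ⊛ y)[n] = Σ(m=0 to 1) x[m] · y[(n-m) mod 2]

Computing each output sample:
(x ⊛ y)[0] = -1
(x ⊛ y)[1] = 5

x ⊛ y = [-1, 5]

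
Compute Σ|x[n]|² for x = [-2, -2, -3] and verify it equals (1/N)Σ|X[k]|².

Time domain:
Σ|x[n]|² = |-2|² + |-2|² + |-3|² = 17.0000

Frequency domain:
(1/3)Σ|X[k]|² = (1/3)(|-7|² + |0.5000-0.8660i|² + |0.5000+0.8660i|²) = (1/3)·51.0000 = 17.0000

Both sides agree, confirming Parseval's theorem.

Σ|x[n]|² = (1/N)Σ|X[k]|² = 17.0000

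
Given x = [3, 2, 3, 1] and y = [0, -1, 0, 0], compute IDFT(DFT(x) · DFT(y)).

(x ⊛ y)[n] = Σ(m=0 to 3) x[m] · y[(n-m) mod 4]

Computing each output sample:
(x ⊛ y)[0] = -1
(x ⊛ y)[1] = -3
(x ⊛ y)[2] = -2
(x ⊛ y)[3] = -3

x ⊛ y = [-1, -3, -2, -3]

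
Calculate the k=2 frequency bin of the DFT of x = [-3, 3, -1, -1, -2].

X[2] = Σ(n=0 to 4) x[n] · ω_5^(2n) where ω_5 = e^(-2πi/5)
= (-3)·ω_5^0 + (3)·ω_5^2 + (-1)·ω_5^4 + (-1)·ω_5^6 + (-2)·ω_5^8

X[2] = -4.4271-2.9389i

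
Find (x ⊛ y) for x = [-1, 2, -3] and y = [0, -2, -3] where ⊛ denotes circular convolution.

(x ⊛ y)[n] = Σ(m=0 to 2) x[m] · y[(n-m) mod 3]

Computing each output sample:
(x ⊛ y)[0] = 0
(x ⊛ y)[1] = 11
(x ⊛ y)[2] = -1

x ⊛ y = [0, 11, -1]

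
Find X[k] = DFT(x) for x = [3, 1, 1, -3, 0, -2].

X[k] = Σ(n=0 to 5) x[n] · ω_6^(nk)
where ω_6 = e^(-2πi/6)

Computing each X[k]:
X[0] = 0
X[1] = 5.0000-3.4641i
X[2] = -1.7321i
X[3] = 8
X[4] = 1.7321i
X[5] = 5.0000+3.4641i

X = [0, 5.0000-3.4641i, -1.7321i, 8, 1.7321i, 5.0000+3.4641i]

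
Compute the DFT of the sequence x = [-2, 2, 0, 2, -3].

X[k] = Σ(n=0 to 4) x[n] · ω_5^(nk)
where ω_5 = e^(-2πi/5)

Computing each X[k]:
X[0] = -1
X[1] = -3.9271-3.5797i
X[2] = -0.5729-4.8410i
X[3] = -0.5729+4.8410i
X[4] = -3.9271+3.5797i

X = [-1, -3.9271-3.5797i, -0.5729-4.8410i, -0.5729+4.8410i, -3.9271+3.5797i]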